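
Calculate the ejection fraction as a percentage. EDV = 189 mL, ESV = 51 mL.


SV = EDV - ESV = 189 - 51 = 138 mL
EF = SV/EDV * 100 = 138/189 * 100
EF = 73.02%


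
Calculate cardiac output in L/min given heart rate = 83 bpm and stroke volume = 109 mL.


CO = HR * SV
CO = 83 * 109 / 1000
CO = 9.047 L/min


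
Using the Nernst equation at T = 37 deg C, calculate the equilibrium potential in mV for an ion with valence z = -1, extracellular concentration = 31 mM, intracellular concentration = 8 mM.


E = (RT/(zF)) * ln(C_out/C_in)
T = 37 + 273.15 = 310.15 K
E = (8.314 * 310.15 / (-1 * 96485)) * ln(31/8)
E = -36.2 mV


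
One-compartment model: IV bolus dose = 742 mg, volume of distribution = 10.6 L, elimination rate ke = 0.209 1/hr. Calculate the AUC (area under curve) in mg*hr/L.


C0 = Dose/Vd = 742/10.6 = 70 mg/L
AUC = C0/ke = 70/0.209
AUC = 334.9 mg*hr/L


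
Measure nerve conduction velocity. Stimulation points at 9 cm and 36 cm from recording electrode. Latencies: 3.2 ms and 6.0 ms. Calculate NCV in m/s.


Distance = (36 - 9) / 100 = 0.27 m
dt = (6.0 - 3.2) / 1000 = 0.0028 s
NCV = dist / dt = 96.43 m/s


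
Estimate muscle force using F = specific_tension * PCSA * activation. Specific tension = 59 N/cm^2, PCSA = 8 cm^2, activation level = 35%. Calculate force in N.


F = sigma * PCSA * activation
F = 59 * 8 * 0.35
F = 165.2 N


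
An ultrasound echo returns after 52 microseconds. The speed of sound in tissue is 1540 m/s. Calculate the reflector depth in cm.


depth = c * t / 2
t = 52 us = 5.2000e-05 s
depth = 1540 * 5.2000e-05 / 2
depth = 0.04004 m = 4.004 cm


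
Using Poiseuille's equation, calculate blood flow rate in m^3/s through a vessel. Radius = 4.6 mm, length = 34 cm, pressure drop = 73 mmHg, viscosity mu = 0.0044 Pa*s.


Q = pi*r^4*dP / (8*mu*L)
r = 0.0046 m, L = 0.34 m
dP = 73 mmHg = 9732.506 Pa
Q = 0.001144 m^3/s


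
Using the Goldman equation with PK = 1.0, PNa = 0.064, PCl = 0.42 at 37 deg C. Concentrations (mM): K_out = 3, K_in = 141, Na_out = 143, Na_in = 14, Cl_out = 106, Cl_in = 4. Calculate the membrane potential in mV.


Vm = (RT/F)*ln((PK*Ko + PNa*Nao + PCl*Cli)/(PK*Ki + PNa*Nai + PCl*Clo))
Numer = 13.832, Denom = 186.416
Vm = -69.51 mV


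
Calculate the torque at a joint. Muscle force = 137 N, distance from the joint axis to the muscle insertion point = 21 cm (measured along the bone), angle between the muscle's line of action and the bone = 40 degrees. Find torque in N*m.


Torque = F * d * sin(theta)   (moment arm = d*sin(theta))
d = 21 cm = 0.21 m
Torque = 137 * 0.21 * sin(40)
Torque = 18.49 N*m


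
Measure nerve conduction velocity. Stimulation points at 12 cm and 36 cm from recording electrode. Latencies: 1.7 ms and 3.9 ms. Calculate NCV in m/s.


Distance = (36 - 12) / 100 = 0.24 m
dt = (3.9 - 1.7) / 1000 = 0.0022 s
NCV = dist / dt = 109.1 m/s


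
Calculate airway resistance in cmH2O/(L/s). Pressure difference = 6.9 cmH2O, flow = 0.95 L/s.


R = dP / flow
R = 6.9 / 0.95
R = 7.263 cmH2O/(L/s)


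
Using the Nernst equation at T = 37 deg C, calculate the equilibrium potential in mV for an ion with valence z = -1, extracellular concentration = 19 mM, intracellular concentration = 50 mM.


E = (RT/(zF)) * ln(C_out/C_in)
T = 37 + 273.15 = 310.15 K
E = (8.314 * 310.15 / (-1 * 96485)) * ln(19/50)
E = 25.86 mV


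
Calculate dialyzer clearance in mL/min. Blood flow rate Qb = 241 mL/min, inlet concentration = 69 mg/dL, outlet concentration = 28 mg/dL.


K = Qb * (Cb_in - Cb_out) / Cb_in
K = 241 * (69 - 28) / 69
K = 143.2 mL/min


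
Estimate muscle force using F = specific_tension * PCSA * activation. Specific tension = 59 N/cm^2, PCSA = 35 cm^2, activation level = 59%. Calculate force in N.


F = sigma * PCSA * activation
F = 59 * 35 * 0.59
F = 1218 N


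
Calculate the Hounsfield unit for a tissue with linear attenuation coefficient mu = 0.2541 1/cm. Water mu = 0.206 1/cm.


HU = ((mu_tissue - mu_water) / mu_water) * 1000
HU = ((0.2541 - 0.206) / 0.206) * 1000
HU = 233.5


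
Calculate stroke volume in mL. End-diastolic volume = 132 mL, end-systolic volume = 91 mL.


SV = EDV - ESV
SV = 132 - 91
SV = 41 mL


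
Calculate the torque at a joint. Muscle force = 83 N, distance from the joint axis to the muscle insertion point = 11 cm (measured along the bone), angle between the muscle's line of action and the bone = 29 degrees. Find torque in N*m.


Torque = F * d * sin(theta)   (moment arm = d*sin(theta))
d = 11 cm = 0.11 m
Torque = 83 * 0.11 * sin(29)
Torque = 4.426 N*m


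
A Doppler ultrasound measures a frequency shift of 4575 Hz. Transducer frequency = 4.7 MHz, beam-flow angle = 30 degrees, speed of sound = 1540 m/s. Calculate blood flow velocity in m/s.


v = fd * c / (2 * f0 * cos(theta))
v = 4575 * 1540 / (2 * 4.7000e+06 * cos(30))
v = 0.8655 m/s


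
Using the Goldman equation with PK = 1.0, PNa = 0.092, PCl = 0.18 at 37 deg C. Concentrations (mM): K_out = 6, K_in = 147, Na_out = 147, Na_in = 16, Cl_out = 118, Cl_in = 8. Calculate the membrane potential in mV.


Vm = (RT/F)*ln((PK*Ko + PNa*Nao + PCl*Cli)/(PK*Ki + PNa*Nai + PCl*Clo))
Numer = 20.964, Denom = 169.712
Vm = -55.89 mV


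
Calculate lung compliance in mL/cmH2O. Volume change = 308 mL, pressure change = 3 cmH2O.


C = dV / dP
C = 308 / 3
C = 102.7 mL/cmH2O


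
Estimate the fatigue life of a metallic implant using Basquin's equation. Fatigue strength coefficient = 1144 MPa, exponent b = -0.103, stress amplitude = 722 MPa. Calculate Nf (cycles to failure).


sigma_a = sigma_f' * (2Nf)^b
2Nf = (sigma_a/sigma_f')^(1/b)
2Nf = (722/1144)^(1/-0.103)
2Nf = 87.230472
Nf = 43.62


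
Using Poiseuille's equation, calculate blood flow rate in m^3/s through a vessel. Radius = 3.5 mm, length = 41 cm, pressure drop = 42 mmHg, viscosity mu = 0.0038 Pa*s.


Q = pi*r^4*dP / (8*mu*L)
r = 0.0035 m, L = 0.41 m
dP = 42 mmHg = 5599.524 Pa
Q = 2.1180e-04 m^3/s


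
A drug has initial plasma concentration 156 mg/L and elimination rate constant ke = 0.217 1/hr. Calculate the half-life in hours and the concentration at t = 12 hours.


t_half = ln(2) / ke = 0.693147 / 0.217 = 3.194 hr
C(t) = C0 * exp(-ke*t) = 156 * exp(-0.217*12)
C(12) = 11.54 mg/L


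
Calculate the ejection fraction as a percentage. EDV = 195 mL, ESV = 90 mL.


SV = EDV - ESV = 195 - 90 = 105 mL
EF = SV/EDV * 100 = 105/195 * 100
EF = 53.85%


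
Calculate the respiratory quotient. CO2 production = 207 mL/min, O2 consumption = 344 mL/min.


RQ = VCO2 / VO2
RQ = 207 / 344
RQ = 0.6017


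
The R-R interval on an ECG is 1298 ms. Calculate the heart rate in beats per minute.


HR = 60 / RR_interval(s)
RR = 1298 ms = 1.298 s
HR = 60 / 1.298 = 46.22 bpm


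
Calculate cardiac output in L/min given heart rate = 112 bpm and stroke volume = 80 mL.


CO = HR * SV
CO = 112 * 80 / 1000
CO = 8.96 L/min


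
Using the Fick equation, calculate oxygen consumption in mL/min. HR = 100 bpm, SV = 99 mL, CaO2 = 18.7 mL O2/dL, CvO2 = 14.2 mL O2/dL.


CO = HR*SV = 100*99/1000 = 9.9 L/min
a-v O2 diff = 18.7 - 14.2 = 4.5 mL/dL
VO2 = CO * (CaO2-CvO2) * 10 dL/L
VO2 = 9.9 * 4.5 * 10
VO2 = 445.5 mL/min


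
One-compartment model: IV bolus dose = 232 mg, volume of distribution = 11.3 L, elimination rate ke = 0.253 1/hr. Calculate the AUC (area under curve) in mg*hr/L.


C0 = Dose/Vd = 232/11.3 = 20.531 mg/L
AUC = C0/ke = 20.531/0.253
AUC = 81.15 mg*hr/L


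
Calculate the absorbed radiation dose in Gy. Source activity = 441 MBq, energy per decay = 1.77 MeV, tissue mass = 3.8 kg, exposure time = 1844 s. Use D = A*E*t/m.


A = 441 MBq = 4.4100e+08 Bq
E = 1.77 MeV = 2.83554e-13 J
D = A*E*t/m = 4.4100e+08*2.83554e-13*1844/3.8
D = 0.06068 Gy


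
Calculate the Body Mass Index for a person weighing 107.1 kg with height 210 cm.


BMI = weight / height^2
height = 210 cm = 2.1 m
BMI = 107.1 / 2.1^2
BMI = 24.29 kg/m^2


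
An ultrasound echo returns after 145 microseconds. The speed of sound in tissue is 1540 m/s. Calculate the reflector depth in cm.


depth = c * t / 2
t = 145 us = 1.4500e-04 s
depth = 1540 * 1.4500e-04 / 2
depth = 0.11165 m = 11.165 cm


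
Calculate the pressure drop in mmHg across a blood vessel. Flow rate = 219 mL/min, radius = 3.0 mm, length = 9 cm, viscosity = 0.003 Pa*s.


dP = 8*mu*L*Q / (pi*r^4)
Q = 219 mL/min = 3.65e-06 m^3/s
dP = 30.9822 Pa = 30.9822 / 133.322 mmHg = 0.2324 mmHg


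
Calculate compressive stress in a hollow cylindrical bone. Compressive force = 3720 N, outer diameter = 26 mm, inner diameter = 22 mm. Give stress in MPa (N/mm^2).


A = pi*(r_o^2 - r_i^2)
r_o = 13 mm, r_i = 11 mm
A = 150.796 mm^2
sigma = F/A = 3720 / 150.796
sigma = 24.67 MPa


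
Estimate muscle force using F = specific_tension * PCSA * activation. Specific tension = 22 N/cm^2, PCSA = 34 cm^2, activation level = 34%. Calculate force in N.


F = sigma * PCSA * activation
F = 22 * 34 * 0.34
F = 254.3 N


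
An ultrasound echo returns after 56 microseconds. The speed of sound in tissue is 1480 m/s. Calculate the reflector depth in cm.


depth = c * t / 2
t = 56 us = 5.6000e-05 s
depth = 1480 * 5.6000e-05 / 2
depth = 0.04144 m = 4.144 cm


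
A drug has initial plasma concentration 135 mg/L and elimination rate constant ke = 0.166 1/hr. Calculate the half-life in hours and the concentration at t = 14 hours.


t_half = ln(2) / ke = 0.693147 / 0.166 = 4.176 hr
C(t) = C0 * exp(-ke*t) = 135 * exp(-0.166*14)
C(14) = 13.21 mg/L


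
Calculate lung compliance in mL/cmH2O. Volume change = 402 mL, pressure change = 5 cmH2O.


C = dV / dP
C = 402 / 5
C = 80.4 mL/cmH2O


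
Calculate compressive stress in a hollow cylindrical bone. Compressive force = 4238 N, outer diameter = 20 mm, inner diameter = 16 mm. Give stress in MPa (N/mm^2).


A = pi*(r_o^2 - r_i^2)
r_o = 10 mm, r_i = 8 mm
A = 113.097 mm^2
sigma = F/A = 4238 / 113.097
sigma = 37.47 MPa


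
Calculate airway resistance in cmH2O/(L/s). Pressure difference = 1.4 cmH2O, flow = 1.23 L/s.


R = dP / flow
R = 1.4 / 1.23
R = 1.138 cmH2O/(L/s)


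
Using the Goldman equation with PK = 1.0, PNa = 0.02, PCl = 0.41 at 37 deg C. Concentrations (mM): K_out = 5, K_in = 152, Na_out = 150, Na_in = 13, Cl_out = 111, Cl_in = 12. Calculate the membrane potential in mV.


Vm = (RT/F)*ln((PK*Ko + PNa*Nao + PCl*Cli)/(PK*Ki + PNa*Nai + PCl*Clo))
Numer = 12.92, Denom = 197.77
Vm = -72.92 mV


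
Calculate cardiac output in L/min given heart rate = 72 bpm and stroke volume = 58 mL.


CO = HR * SV
CO = 72 * 58 / 1000
CO = 4.176 L/min


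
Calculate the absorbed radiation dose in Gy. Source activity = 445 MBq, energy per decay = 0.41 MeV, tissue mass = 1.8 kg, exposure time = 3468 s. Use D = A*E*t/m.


A = 445 MBq = 4.4500e+08 Bq
E = 0.41 MeV = 6.5682e-14 J
D = A*E*t/m = 4.4500e+08*6.5682e-14*3468/1.8
D = 0.05631 Gy


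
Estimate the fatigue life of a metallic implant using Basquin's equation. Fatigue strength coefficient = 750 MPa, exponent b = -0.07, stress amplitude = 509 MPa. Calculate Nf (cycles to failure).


sigma_a = sigma_f' * (2Nf)^b
2Nf = (sigma_a/sigma_f')^(1/b)
2Nf = (509/750)^(1/-0.07)
2Nf = 254.04279
Nf = 127


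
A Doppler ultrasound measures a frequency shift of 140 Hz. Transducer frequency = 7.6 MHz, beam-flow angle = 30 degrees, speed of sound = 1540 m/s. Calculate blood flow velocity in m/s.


v = fd * c / (2 * f0 * cos(theta))
v = 140 * 1540 / (2 * 7.6000e+06 * cos(30))
v = 0.01638 m/s


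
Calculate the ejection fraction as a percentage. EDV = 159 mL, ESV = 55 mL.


SV = EDV - ESV = 159 - 55 = 104 mL
EF = SV/EDV * 100 = 104/159 * 100
EF = 65.41%


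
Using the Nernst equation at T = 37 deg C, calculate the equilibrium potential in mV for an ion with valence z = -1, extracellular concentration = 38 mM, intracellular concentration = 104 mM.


E = (RT/(zF)) * ln(C_out/C_in)
T = 37 + 273.15 = 310.15 K
E = (8.314 * 310.15 / (-1 * 96485)) * ln(38/104)
E = 26.91 mV


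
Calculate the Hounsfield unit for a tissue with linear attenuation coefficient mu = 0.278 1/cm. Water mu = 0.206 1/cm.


HU = ((mu_tissue - mu_water) / mu_water) * 1000
HU = ((0.278 - 0.206) / 0.206) * 1000
HU = 349.5


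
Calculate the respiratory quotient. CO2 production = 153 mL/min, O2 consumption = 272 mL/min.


RQ = VCO2 / VO2
RQ = 153 / 272
RQ = 0.5625


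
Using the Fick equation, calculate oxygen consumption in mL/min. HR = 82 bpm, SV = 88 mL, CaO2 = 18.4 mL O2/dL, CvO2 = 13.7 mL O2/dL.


CO = HR*SV = 82*88/1000 = 7.216 L/min
a-v O2 diff = 18.4 - 13.7 = 4.7 mL/dL
VO2 = CO * (CaO2-CvO2) * 10 dL/L
VO2 = 7.216 * 4.7 * 10
VO2 = 339.2 mL/min


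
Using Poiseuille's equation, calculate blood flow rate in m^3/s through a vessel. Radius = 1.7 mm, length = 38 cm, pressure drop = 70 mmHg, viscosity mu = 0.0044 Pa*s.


Q = pi*r^4*dP / (8*mu*L)
r = 0.0017 m, L = 0.38 m
dP = 70 mmHg = 9332.54 Pa
Q = 1.8307e-05 m^3/s


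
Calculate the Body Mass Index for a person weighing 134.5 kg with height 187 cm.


BMI = weight / height^2
height = 187 cm = 1.87 m
BMI = 134.5 / 1.87^2
BMI = 38.46 kg/m^2


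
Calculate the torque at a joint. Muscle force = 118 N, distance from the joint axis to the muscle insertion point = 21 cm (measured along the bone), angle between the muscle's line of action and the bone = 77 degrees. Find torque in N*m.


Torque = F * d * sin(theta)   (moment arm = d*sin(theta))
d = 21 cm = 0.21 m
Torque = 118 * 0.21 * sin(77)
Torque = 24.14 N*m


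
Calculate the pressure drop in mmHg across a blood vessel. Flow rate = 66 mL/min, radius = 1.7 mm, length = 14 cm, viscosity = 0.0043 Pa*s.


dP = 8*mu*L*Q / (pi*r^4)
Q = 66 mL/min = 1.1e-06 m^3/s
dP = 201.899 Pa = 201.899 / 133.322 mmHg = 1.514 mmHg


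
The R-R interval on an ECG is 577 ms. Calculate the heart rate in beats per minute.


HR = 60 / RR_interval(s)
RR = 577 ms = 0.577 s
HR = 60 / 0.577 = 104 bpm


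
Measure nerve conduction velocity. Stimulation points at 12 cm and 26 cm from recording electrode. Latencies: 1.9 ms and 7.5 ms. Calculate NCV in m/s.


Distance = (26 - 12) / 100 = 0.14 m
dt = (7.5 - 1.9) / 1000 = 0.0056 s
NCV = dist / dt = 25 m/s


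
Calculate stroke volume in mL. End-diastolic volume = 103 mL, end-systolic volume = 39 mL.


SV = EDV - ESV
SV = 103 - 39
SV = 64 mL


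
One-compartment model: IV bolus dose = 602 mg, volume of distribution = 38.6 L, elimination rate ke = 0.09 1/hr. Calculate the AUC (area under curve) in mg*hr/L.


C0 = Dose/Vd = 602/38.6 = 15.5959 mg/L
AUC = C0/ke = 15.5959/0.09
AUC = 173.3 mg*hr/L


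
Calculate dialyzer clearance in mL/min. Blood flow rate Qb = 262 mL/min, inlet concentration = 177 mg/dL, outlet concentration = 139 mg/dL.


K = Qb * (Cb_in - Cb_out) / Cb_in
K = 262 * (177 - 139) / 177
K = 56.25 mL/min


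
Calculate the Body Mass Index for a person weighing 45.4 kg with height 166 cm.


BMI = weight / height^2
height = 166 cm = 1.66 m
BMI = 45.4 / 1.66^2
BMI = 16.48 kg/m^2


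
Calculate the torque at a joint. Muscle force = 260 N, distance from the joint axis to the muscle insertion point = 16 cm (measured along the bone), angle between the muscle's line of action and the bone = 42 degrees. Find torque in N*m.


Torque = F * d * sin(theta)   (moment arm = d*sin(theta))
d = 16 cm = 0.16 m
Torque = 260 * 0.16 * sin(42)
Torque = 27.84 N*m


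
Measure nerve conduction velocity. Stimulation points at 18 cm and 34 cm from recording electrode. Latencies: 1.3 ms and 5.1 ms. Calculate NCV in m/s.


Distance = (34 - 18) / 100 = 0.16 m
dt = (5.1 - 1.3) / 1000 = 0.0038 s
NCV = dist / dt = 42.11 m/s


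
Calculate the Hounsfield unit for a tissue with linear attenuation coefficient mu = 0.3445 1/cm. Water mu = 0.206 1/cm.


HU = ((mu_tissue - mu_water) / mu_water) * 1000
HU = ((0.3445 - 0.206) / 0.206) * 1000
HU = 672.3


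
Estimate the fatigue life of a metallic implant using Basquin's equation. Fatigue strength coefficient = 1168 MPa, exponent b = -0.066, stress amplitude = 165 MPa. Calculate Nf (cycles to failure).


sigma_a = sigma_f' * (2Nf)^b
2Nf = (sigma_a/sigma_f')^(1/b)
2Nf = (165/1168)^(1/-0.066)
2Nf = 7.5537939e+12
Nf = 3.7769e+12


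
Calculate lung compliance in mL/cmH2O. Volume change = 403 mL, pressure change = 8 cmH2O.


C = dV / dP
C = 403 / 8
C = 50.38 mL/cmH2O


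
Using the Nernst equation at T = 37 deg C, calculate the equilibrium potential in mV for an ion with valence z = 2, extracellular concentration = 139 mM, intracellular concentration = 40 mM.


E = (RT/(zF)) * ln(C_out/C_in)
T = 37 + 273.15 = 310.15 K
E = (8.314 * 310.15 / (2 * 96485)) * ln(139/40)
E = 16.64 mV


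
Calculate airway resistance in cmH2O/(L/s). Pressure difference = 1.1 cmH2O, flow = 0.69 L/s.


R = dP / flow
R = 1.1 / 0.69
R = 1.594 cmH2O/(L/s)


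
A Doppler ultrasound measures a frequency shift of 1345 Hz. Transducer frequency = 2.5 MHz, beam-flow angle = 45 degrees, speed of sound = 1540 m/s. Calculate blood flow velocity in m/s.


v = fd * c / (2 * f0 * cos(theta))
v = 1345 * 1540 / (2 * 2.5000e+06 * cos(45))
v = 0.5859 m/s


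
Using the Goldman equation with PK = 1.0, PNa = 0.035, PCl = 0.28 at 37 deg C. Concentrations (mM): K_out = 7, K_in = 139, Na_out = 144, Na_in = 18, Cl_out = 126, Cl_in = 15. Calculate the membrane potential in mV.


Vm = (RT/F)*ln((PK*Ko + PNa*Nao + PCl*Cli)/(PK*Ki + PNa*Nai + PCl*Clo))
Numer = 16.24, Denom = 174.91
Vm = -63.52 mV


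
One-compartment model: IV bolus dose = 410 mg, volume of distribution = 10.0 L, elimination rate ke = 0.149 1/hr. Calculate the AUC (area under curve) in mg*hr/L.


C0 = Dose/Vd = 410/10.0 = 41 mg/L
AUC = C0/ke = 41/0.149
AUC = 275.2 mg*hr/L


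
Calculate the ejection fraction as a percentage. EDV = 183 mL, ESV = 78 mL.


SV = EDV - ESV = 183 - 78 = 105 mL
EF = SV/EDV * 100 = 105/183 * 100
EF = 57.38%


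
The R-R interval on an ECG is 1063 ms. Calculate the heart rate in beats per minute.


HR = 60 / RR_interval(s)
RR = 1063 ms = 1.063 s
HR = 60 / 1.063 = 56.44 bpm


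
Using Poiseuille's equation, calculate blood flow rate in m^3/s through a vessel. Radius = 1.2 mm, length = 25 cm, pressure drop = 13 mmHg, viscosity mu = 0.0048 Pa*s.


Q = pi*r^4*dP / (8*mu*L)
r = 0.0012 m, L = 0.25 m
dP = 13 mmHg = 1733.186 Pa
Q = 1.1761e-06 m^3/s


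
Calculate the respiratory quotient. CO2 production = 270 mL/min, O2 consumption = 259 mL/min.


RQ = VCO2 / VO2
RQ = 270 / 259
RQ = 1.042


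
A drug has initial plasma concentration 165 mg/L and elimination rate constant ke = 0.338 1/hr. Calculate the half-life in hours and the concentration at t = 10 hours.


t_half = ln(2) / ke = 0.693147 / 0.338 = 2.051 hr
C(t) = C0 * exp(-ke*t) = 165 * exp(-0.338*10)
C(10) = 5.618 mg/L


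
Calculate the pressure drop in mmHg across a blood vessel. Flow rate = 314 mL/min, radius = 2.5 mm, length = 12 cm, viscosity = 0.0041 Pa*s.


dP = 8*mu*L*Q / (pi*r^4)
Q = 314 mL/min = 5.23333e-06 m^3/s
dP = 167.851 Pa = 167.851 / 133.322 mmHg = 1.259 mmHg


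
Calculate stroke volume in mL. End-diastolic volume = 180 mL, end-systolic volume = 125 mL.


SV = EDV - ESV
SV = 180 - 125
SV = 55 mL


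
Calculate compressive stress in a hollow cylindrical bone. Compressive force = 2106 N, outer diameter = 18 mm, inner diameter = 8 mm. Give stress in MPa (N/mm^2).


A = pi*(r_o^2 - r_i^2)
r_o = 9 mm, r_i = 4 mm
A = 204.204 mm^2
sigma = F/A = 2106 / 204.204
sigma = 10.31 MPa


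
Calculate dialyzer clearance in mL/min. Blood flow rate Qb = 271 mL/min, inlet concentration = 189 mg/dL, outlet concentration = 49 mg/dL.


K = Qb * (Cb_in - Cb_out) / Cb_in
K = 271 * (189 - 49) / 189
K = 200.7 mL/min


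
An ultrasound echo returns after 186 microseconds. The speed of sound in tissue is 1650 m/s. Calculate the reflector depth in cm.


depth = c * t / 2
t = 186 us = 1.8600e-04 s
depth = 1650 * 1.8600e-04 / 2
depth = 0.15345 m = 15.345 cm


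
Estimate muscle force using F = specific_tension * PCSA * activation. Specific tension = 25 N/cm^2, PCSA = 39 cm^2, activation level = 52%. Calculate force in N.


F = sigma * PCSA * activation
F = 25 * 39 * 0.52
F = 507 N


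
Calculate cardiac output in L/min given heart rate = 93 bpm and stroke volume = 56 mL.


CO = HR * SV
CO = 93 * 56 / 1000
CO = 5.208 L/min


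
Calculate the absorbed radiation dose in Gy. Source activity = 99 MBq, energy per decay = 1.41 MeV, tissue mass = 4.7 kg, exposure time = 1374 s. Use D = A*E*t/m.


A = 99 MBq = 9.9000e+07 Bq
E = 1.41 MeV = 2.25882e-13 J
D = A*E*t/m = 9.9000e+07*2.25882e-13*1374/4.7
D = 0.006537 Gy


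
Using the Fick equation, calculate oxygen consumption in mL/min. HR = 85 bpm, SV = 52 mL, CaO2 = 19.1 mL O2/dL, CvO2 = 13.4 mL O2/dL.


CO = HR*SV = 85*52/1000 = 4.42 L/min
a-v O2 diff = 19.1 - 13.4 = 5.7 mL/dL
VO2 = CO * (CaO2-CvO2) * 10 dL/L
VO2 = 4.42 * 5.7 * 10
VO2 = 251.9 mL/min


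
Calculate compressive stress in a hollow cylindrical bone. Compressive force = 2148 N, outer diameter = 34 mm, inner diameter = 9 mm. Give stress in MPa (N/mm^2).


A = pi*(r_o^2 - r_i^2)
r_o = 17 mm, r_i = 4.5 mm
A = 844.303 mm^2
sigma = F/A = 2148 / 844.303
sigma = 2.544 MPa


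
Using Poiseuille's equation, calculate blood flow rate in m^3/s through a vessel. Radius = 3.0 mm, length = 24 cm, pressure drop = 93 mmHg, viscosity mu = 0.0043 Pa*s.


Q = pi*r^4*dP / (8*mu*L)
r = 0.003 m, L = 0.24 m
dP = 93 mmHg = 12398.946 Pa
Q = 3.8216e-04 m^3/s


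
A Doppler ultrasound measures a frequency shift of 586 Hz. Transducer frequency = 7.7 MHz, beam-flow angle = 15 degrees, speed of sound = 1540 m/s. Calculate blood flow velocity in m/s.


v = fd * c / (2 * f0 * cos(theta))
v = 586 * 1540 / (2 * 7.7000e+06 * cos(15))
v = 0.06067 m/s


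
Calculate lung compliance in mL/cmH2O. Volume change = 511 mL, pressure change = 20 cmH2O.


C = dV / dP
C = 511 / 20
C = 25.55 mL/cmH2O


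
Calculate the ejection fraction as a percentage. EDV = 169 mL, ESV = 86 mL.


SV = EDV - ESV = 169 - 86 = 83 mL
EF = SV/EDV * 100 = 83/169 * 100
EF = 49.11%


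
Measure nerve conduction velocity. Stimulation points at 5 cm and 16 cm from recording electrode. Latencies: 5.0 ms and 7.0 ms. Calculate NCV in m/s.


Distance = (16 - 5) / 100 = 0.11 m
dt = (7.0 - 5.0) / 1000 = 0.002 s
NCV = dist / dt = 55 m/s


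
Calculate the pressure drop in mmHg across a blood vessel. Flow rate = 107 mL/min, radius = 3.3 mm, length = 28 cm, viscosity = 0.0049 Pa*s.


dP = 8*mu*L*Q / (pi*r^4)
Q = 107 mL/min = 1.78333e-06 m^3/s
dP = 52.5376 Pa = 52.5376 / 133.322 mmHg = 0.3941 mmHg


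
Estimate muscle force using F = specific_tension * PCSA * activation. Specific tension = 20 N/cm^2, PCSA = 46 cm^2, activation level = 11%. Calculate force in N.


F = sigma * PCSA * activation
F = 20 * 46 * 0.11
F = 101.2 N


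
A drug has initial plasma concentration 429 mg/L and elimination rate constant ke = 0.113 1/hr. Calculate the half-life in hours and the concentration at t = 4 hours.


t_half = ln(2) / ke = 0.693147 / 0.113 = 6.134 hr
C(t) = C0 * exp(-ke*t) = 429 * exp(-0.113*4)
C(4) = 273 mg/L


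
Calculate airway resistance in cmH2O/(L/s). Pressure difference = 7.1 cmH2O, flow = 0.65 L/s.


R = dP / flow
R = 7.1 / 0.65
R = 10.92 cmH2O/(L/s)


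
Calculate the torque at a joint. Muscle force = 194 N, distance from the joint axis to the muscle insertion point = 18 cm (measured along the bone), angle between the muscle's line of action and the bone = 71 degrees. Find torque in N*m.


Torque = F * d * sin(theta)   (moment arm = d*sin(theta))
d = 18 cm = 0.18 m
Torque = 194 * 0.18 * sin(71)
Torque = 33.02 N*m


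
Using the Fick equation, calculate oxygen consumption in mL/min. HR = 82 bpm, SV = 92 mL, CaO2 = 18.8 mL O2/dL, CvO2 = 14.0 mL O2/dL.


CO = HR*SV = 82*92/1000 = 7.544 L/min
a-v O2 diff = 18.8 - 14.0 = 4.8 mL/dL
VO2 = CO * (CaO2-CvO2) * 10 dL/L
VO2 = 7.544 * 4.8 * 10
VO2 = 362.1 mL/min


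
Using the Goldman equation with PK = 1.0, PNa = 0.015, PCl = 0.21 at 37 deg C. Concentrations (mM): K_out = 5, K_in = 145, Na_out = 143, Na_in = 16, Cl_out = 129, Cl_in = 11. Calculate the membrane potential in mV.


Vm = (RT/F)*ln((PK*Ko + PNa*Nao + PCl*Cli)/(PK*Ki + PNa*Nai + PCl*Clo))
Numer = 9.455, Denom = 172.33
Vm = -77.58 mV


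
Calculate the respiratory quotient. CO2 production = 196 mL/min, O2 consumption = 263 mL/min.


RQ = VCO2 / VO2
RQ = 196 / 263
RQ = 0.7452


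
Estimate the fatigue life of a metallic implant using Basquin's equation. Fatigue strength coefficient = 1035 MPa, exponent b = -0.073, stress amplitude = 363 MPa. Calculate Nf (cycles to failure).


sigma_a = sigma_f' * (2Nf)^b
2Nf = (sigma_a/sigma_f')^(1/b)
2Nf = (363/1035)^(1/-0.073)
2Nf = 1711349.4
Nf = 8.557e+05


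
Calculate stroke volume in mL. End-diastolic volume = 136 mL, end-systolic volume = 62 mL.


SV = EDV - ESV
SV = 136 - 62
SV = 74 mL


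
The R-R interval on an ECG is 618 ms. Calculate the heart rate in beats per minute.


HR = 60 / RR_interval(s)
RR = 618 ms = 0.618 s
HR = 60 / 0.618 = 97.09 bpm


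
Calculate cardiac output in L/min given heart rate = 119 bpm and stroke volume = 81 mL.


CO = HR * SV
CO = 119 * 81 / 1000
CO = 9.639 L/min


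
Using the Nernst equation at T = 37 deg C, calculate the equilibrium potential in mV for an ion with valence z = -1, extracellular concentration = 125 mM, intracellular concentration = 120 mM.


E = (RT/(zF)) * ln(C_out/C_in)
T = 37 + 273.15 = 310.15 K
E = (8.314 * 310.15 / (-1 * 96485)) * ln(125/120)
E = -1.091 mV


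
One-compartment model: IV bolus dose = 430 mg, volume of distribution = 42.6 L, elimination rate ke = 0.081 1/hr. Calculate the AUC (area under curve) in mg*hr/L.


C0 = Dose/Vd = 430/42.6 = 10.0939 mg/L
AUC = C0/ke = 10.0939/0.081
AUC = 124.6 mg*hr/L


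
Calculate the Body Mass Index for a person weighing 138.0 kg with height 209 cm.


BMI = weight / height^2
height = 209 cm = 2.09 m
BMI = 138.0 / 2.09^2
BMI = 31.59 kg/m^2


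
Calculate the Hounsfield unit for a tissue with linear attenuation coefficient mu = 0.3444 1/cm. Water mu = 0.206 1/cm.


HU = ((mu_tissue - mu_water) / mu_water) * 1000
HU = ((0.3444 - 0.206) / 0.206) * 1000
HU = 671.8


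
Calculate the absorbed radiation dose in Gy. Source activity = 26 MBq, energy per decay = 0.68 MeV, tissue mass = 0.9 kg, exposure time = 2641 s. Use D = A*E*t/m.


A = 26 MBq = 2.6000e+07 Bq
E = 0.68 MeV = 1.08936e-13 J
D = A*E*t/m = 2.6000e+07*1.08936e-13*2641/0.9
D = 0.008311 Gy


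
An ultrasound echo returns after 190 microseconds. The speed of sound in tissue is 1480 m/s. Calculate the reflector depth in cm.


depth = c * t / 2
t = 190 us = 1.9000e-04 s
depth = 1480 * 1.9000e-04 / 2
depth = 0.1406 m = 14.06 cm


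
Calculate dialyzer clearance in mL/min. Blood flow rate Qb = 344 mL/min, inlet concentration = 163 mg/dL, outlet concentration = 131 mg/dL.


K = Qb * (Cb_in - Cb_out) / Cb_in
K = 344 * (163 - 131) / 163
K = 67.53 mL/min


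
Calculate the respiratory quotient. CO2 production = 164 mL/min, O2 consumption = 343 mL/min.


RQ = VCO2 / VO2
RQ = 164 / 343
RQ = 0.4781


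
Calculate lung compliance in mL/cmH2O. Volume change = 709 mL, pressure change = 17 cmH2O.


C = dV / dP
C = 709 / 17
C = 41.71 mL/cmH2O


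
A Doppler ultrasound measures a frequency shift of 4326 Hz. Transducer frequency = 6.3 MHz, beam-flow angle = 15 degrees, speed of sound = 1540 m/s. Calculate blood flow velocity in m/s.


v = fd * c / (2 * f0 * cos(theta))
v = 4326 * 1540 / (2 * 6.3000e+06 * cos(15))
v = 0.5474 m/s


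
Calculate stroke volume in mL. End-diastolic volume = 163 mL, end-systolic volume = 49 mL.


SV = EDV - ESV
SV = 163 - 49
SV = 114 mL


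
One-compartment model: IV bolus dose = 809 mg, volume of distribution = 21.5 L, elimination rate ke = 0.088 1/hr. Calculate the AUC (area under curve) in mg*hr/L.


C0 = Dose/Vd = 809/21.5 = 37.6279 mg/L
AUC = C0/ke = 37.6279/0.088
AUC = 427.6 mg*hr/L


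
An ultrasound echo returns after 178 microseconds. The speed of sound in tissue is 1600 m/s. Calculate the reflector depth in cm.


depth = c * t / 2
t = 178 us = 1.7800e-04 s
depth = 1600 * 1.7800e-04 / 2
depth = 0.1424 m = 14.24 cm


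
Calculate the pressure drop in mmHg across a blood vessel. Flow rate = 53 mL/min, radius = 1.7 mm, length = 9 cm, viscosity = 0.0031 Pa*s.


dP = 8*mu*L*Q / (pi*r^4)
Q = 53 mL/min = 8.83333e-07 m^3/s
dP = 75.1403 Pa = 75.1403 / 133.322 mmHg = 0.5636 mmHg


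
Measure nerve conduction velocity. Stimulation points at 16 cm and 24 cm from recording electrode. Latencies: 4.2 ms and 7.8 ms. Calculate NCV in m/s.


Distance = (24 - 16) / 100 = 0.08 m
dt = (7.8 - 4.2) / 1000 = 0.0036 s
NCV = dist / dt = 22.22 m/s


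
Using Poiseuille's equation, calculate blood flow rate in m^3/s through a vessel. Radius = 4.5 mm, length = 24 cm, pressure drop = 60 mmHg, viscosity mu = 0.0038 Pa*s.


Q = pi*r^4*dP / (8*mu*L)
r = 0.0045 m, L = 0.24 m
dP = 60 mmHg = 7999.32 Pa
Q = 0.001412 m^3/s


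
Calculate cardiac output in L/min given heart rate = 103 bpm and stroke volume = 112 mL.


CO = HR * SV
CO = 103 * 112 / 1000
CO = 11.54 L/min


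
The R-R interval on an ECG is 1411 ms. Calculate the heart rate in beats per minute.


HR = 60 / RR_interval(s)
RR = 1411 ms = 1.411 s
HR = 60 / 1.411 = 42.52 bpm


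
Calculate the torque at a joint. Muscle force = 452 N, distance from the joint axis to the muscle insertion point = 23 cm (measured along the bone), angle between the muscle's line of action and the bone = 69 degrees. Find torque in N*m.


Torque = F * d * sin(theta)   (moment arm = d*sin(theta))
d = 23 cm = 0.23 m
Torque = 452 * 0.23 * sin(69)
Torque = 97.06 N*m


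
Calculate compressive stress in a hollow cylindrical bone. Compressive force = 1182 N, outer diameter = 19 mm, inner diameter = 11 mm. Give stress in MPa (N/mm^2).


A = pi*(r_o^2 - r_i^2)
r_o = 9.5 mm, r_i = 5.5 mm
A = 188.496 mm^2
sigma = F/A = 1182 / 188.496
sigma = 6.271 MPa


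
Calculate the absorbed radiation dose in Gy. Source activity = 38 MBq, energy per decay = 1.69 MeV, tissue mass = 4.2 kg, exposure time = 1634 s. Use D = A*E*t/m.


A = 38 MBq = 3.8000e+07 Bq
E = 1.69 MeV = 2.70738e-13 J
D = A*E*t/m = 3.8000e+07*2.70738e-13*1634/4.2
D = 0.004003 Gy


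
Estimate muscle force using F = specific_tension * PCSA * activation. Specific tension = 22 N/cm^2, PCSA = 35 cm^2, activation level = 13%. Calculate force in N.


F = sigma * PCSA * activation
F = 22 * 35 * 0.13
F = 100.1 N


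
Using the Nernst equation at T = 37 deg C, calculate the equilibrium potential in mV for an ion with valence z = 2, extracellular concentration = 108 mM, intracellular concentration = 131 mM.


E = (RT/(zF)) * ln(C_out/C_in)
T = 37 + 273.15 = 310.15 K
E = (8.314 * 310.15 / (2 * 96485)) * ln(108/131)
E = -2.58 mV


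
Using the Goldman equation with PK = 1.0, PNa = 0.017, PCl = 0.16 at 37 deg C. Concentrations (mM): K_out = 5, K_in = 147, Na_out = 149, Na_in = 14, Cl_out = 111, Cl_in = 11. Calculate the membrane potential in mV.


Vm = (RT/F)*ln((PK*Ko + PNa*Nao + PCl*Cli)/(PK*Ki + PNa*Nai + PCl*Clo))
Numer = 9.293, Denom = 164.998
Vm = -76.88 mV


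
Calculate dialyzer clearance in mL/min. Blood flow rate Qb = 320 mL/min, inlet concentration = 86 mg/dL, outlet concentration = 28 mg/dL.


K = Qb * (Cb_in - Cb_out) / Cb_in
K = 320 * (86 - 28) / 86
K = 215.8 mL/min


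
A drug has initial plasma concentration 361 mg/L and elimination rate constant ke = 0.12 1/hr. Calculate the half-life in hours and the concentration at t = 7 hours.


t_half = ln(2) / ke = 0.693147 / 0.12 = 5.776 hr
C(t) = C0 * exp(-ke*t) = 361 * exp(-0.12*7)
C(7) = 155.8 mg/L


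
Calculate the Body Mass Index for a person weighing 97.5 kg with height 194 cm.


BMI = weight / height^2
height = 194 cm = 1.94 m
BMI = 97.5 / 1.94^2
BMI = 25.91 kg/m^2


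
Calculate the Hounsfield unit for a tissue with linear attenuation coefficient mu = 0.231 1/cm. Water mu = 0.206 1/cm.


HU = ((mu_tissue - mu_water) / mu_water) * 1000
HU = ((0.231 - 0.206) / 0.206) * 1000
HU = 121.4


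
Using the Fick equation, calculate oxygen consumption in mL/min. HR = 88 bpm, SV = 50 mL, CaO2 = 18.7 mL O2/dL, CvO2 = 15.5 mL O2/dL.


CO = HR*SV = 88*50/1000 = 4.4 L/min
a-v O2 diff = 18.7 - 15.5 = 3.2 mL/dL
VO2 = CO * (CaO2-CvO2) * 10 dL/L
VO2 = 4.4 * 3.2 * 10
VO2 = 140.8 mL/min


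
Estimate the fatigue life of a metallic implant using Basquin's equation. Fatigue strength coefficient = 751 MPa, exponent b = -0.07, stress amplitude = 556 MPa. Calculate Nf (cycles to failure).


sigma_a = sigma_f' * (2Nf)^b
2Nf = (sigma_a/sigma_f')^(1/b)
2Nf = (556/751)^(1/-0.07)
2Nf = 73.318971
Nf = 36.66


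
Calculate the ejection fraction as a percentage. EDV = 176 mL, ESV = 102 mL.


SV = EDV - ESV = 176 - 102 = 74 mL
EF = SV/EDV * 100 = 74/176 * 100
EF = 42.05%


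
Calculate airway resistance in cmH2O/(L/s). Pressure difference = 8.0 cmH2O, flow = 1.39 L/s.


R = dP / flow
R = 8.0 / 1.39
R = 5.755 cmH2O/(L/s)


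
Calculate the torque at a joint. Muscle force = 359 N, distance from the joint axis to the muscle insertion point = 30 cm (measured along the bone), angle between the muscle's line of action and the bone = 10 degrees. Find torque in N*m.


Torque = F * d * sin(theta)   (moment arm = d*sin(theta))
d = 30 cm = 0.3 m
Torque = 359 * 0.3 * sin(10)
Torque = 18.7 N*m


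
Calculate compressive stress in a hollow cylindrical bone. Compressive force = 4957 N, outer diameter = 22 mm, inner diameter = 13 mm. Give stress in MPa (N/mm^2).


A = pi*(r_o^2 - r_i^2)
r_o = 11 mm, r_i = 6.5 mm
A = 247.4 mm^2
sigma = F/A = 4957 / 247.4
sigma = 20.04 MPa


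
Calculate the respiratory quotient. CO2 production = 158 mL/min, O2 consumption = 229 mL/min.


RQ = VCO2 / VO2
RQ = 158 / 229
RQ = 0.69


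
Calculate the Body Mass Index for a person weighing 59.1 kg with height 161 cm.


BMI = weight / height^2
height = 161 cm = 1.61 m
BMI = 59.1 / 1.61^2
BMI = 22.8 kg/m^2


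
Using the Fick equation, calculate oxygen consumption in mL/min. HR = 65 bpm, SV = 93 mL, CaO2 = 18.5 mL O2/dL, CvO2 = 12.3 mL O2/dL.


CO = HR*SV = 65*93/1000 = 6.045 L/min
a-v O2 diff = 18.5 - 12.3 = 6.2 mL/dL
VO2 = CO * (CaO2-CvO2) * 10 dL/L
VO2 = 6.045 * 6.2 * 10
VO2 = 374.8 mL/min


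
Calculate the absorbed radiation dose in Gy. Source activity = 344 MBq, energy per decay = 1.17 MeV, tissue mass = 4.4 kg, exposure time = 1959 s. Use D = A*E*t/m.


A = 344 MBq = 3.4400e+08 Bq
E = 1.17 MeV = 1.87434e-13 J
D = A*E*t/m = 3.4400e+08*1.87434e-13*1959/4.4
D = 0.02871 Gy


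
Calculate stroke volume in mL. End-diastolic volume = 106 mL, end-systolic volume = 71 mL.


SV = EDV - ESV
SV = 106 - 71
SV = 35 mL


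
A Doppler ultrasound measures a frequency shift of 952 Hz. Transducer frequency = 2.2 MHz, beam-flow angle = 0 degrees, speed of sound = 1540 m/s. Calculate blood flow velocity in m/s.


v = fd * c / (2 * f0 * cos(theta))
v = 952 * 1540 / (2 * 2.2000e+06 * cos(0))
v = 0.3332 m/s


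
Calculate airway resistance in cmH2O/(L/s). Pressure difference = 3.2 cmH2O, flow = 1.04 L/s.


R = dP / flow
R = 3.2 / 1.04
R = 3.077 cmH2O/(L/s)


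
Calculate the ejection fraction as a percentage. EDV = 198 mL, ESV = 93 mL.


SV = EDV - ESV = 198 - 93 = 105 mL
EF = SV/EDV * 100 = 105/198 * 100
EF = 53.03%


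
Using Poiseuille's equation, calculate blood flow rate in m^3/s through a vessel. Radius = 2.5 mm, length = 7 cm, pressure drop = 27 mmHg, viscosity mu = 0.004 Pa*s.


Q = pi*r^4*dP / (8*mu*L)
r = 0.0025 m, L = 0.07 m
dP = 27 mmHg = 3599.694 Pa
Q = 1.9721e-04 m^3/s


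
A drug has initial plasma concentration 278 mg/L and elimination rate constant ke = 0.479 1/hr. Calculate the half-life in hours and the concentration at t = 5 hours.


t_half = ln(2) / ke = 0.693147 / 0.479 = 1.447 hr
C(t) = C0 * exp(-ke*t) = 278 * exp(-0.479*5)
C(5) = 25.35 mg/L


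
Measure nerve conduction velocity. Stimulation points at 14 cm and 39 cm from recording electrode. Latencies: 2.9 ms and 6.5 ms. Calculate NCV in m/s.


Distance = (39 - 14) / 100 = 0.25 m
dt = (6.5 - 2.9) / 1000 = 0.0036 s
NCV = dist / dt = 69.44 m/s


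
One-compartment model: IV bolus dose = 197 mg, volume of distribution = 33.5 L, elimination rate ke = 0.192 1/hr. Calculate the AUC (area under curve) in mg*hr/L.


C0 = Dose/Vd = 197/33.5 = 5.8806 mg/L
AUC = C0/ke = 5.8806/0.192
AUC = 30.63 mg*hr/L


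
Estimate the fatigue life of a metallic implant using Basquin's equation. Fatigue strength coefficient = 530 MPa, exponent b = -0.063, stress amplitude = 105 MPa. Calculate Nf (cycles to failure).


sigma_a = sigma_f' * (2Nf)^b
2Nf = (sigma_a/sigma_f')^(1/b)
2Nf = (105/530)^(1/-0.063)
2Nf = 1.4457869e+11
Nf = 7.2289e+10


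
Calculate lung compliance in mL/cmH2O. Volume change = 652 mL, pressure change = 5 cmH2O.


C = dV / dP
C = 652 / 5
C = 130.4 mL/cmH2O


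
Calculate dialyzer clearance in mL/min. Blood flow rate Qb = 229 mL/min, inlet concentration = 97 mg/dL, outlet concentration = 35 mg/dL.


K = Qb * (Cb_in - Cb_out) / Cb_in
K = 229 * (97 - 35) / 97
K = 146.4 mL/min


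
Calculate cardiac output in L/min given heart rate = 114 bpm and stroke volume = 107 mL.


CO = HR * SV
CO = 114 * 107 / 1000
CO = 12.2 L/min


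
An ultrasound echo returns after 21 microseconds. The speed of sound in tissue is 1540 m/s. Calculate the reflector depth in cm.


depth = c * t / 2
t = 21 us = 2.1000e-05 s
depth = 1540 * 2.1000e-05 / 2
depth = 0.01617 m = 1.617 cm


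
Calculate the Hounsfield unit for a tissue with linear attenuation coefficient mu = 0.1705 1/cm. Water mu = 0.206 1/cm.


HU = ((mu_tissue - mu_water) / mu_water) * 1000
HU = ((0.1705 - 0.206) / 0.206) * 1000
HU = -172.3


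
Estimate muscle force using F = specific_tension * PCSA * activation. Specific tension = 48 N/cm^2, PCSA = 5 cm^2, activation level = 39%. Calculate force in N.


F = sigma * PCSA * activation
F = 48 * 5 * 0.39
F = 93.6 N


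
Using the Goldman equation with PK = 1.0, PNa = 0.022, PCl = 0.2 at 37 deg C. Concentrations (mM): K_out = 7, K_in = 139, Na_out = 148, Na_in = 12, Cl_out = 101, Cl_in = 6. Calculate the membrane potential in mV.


Vm = (RT/F)*ln((PK*Ko + PNa*Nao + PCl*Cli)/(PK*Ki + PNa*Nai + PCl*Clo))
Numer = 11.456, Denom = 159.464
Vm = -70.38 mV


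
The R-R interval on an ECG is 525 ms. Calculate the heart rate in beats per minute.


HR = 60 / RR_interval(s)
RR = 525 ms = 0.525 s
HR = 60 / 0.525 = 114.3 bpm


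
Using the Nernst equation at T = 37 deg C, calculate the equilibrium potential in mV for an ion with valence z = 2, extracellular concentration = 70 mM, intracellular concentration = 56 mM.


E = (RT/(zF)) * ln(C_out/C_in)
T = 37 + 273.15 = 310.15 K
E = (8.314 * 310.15 / (2 * 96485)) * ln(70/56)
E = 2.982 mV


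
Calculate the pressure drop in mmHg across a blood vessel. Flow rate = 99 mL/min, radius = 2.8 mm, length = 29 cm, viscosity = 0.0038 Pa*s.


dP = 8*mu*L*Q / (pi*r^4)
Q = 99 mL/min = 1.65e-06 m^3/s
dP = 75.331 Pa = 75.331 / 133.322 mmHg = 0.565 mmHg


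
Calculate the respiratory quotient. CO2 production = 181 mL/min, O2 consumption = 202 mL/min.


RQ = VCO2 / VO2
RQ = 181 / 202
RQ = 0.896


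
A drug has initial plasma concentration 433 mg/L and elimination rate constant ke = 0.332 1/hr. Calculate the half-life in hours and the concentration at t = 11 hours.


t_half = ln(2) / ke = 0.693147 / 0.332 = 2.088 hr
C(t) = C0 * exp(-ke*t) = 433 * exp(-0.332*11)
C(11) = 11.23 mg/L


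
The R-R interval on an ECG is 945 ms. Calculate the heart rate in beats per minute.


HR = 60 / RR_interval(s)
RR = 945 ms = 0.945 s
HR = 60 / 0.945 = 63.49 bpm
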